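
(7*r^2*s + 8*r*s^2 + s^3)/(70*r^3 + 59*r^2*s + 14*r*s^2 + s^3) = s*(r + s)/(10*r^2 + 7*r*s + s^2)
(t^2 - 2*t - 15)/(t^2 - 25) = (t + 3)/(t + 5)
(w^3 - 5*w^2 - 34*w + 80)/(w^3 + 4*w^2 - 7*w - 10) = (w - 8)/(w + 1)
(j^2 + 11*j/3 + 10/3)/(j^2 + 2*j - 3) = (3*j^2 + 11*j + 10)/(3*(j^2 + 2*j - 3))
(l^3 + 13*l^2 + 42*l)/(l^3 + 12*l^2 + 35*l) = (l + 6)/(l + 5)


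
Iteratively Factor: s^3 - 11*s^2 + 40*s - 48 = (s - 3)*(s^2 - 8*s + 16) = (s - 4)*(s - 3)*(s - 4)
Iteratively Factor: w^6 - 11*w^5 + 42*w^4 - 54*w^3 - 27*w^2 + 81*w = (w - 3)*(w^5 - 8*w^4 + 18*w^3 - 27*w) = (w - 3)^2*(w^4 - 5*w^3 + 3*w^2 + 9*w) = w*(w - 3)^2*(w^3 - 5*w^2 + 3*w + 9) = w*(w - 3)^3*(w^2 - 2*w - 3) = w*(w - 3)^4*(w + 1)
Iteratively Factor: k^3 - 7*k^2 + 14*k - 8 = (k - 1)*(k^2 - 6*k + 8) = (k - 4)*(k - 1)*(k - 2)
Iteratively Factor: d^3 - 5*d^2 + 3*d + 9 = (d - 3)*(d^2 - 2*d - 3) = (d - 3)*(d + 1)*(d - 3)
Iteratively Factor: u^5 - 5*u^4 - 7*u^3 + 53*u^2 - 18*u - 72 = (u + 1)*(u^4 - 6*u^3 - u^2 + 54*u - 72) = (u - 2)*(u + 1)*(u^3 - 4*u^2 - 9*u + 36) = (u - 2)*(u + 1)*(u + 3)*(u^2 - 7*u + 12) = (u - 3)*(u - 2)*(u + 1)*(u + 3)*(u - 4)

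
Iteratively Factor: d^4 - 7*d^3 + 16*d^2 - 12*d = (d - 2)*(d^3 - 5*d^2 + 6*d) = (d - 3)*(d - 2)*(d^2 - 2*d) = (d - 3)*(d - 2)^2*(d)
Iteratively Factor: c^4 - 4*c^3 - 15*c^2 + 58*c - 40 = (c - 2)*(c^3 - 2*c^2 - 19*c + 20) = (c - 5)*(c - 2)*(c^2 + 3*c - 4) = (c - 5)*(c - 2)*(c - 1)*(c + 4)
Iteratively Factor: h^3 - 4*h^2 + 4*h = (h - 2)*(h^2 - 2*h) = h*(h - 2)*(h - 2)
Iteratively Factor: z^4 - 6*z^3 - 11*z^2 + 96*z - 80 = (z - 1)*(z^3 - 5*z^2 - 16*z + 80) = (z - 5)*(z - 1)*(z^2 - 16) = (z - 5)*(z - 1)*(z + 4)*(z - 4)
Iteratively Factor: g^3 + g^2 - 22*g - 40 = (g + 4)*(g^2 - 3*g - 10) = (g - 5)*(g + 4)*(g + 2)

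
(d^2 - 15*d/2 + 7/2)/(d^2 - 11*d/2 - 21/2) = (2*d - 1)/(2*d + 3)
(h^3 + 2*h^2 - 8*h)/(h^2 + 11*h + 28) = h*(h - 2)/(h + 7)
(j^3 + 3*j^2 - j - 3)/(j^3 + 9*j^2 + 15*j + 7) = (j^2 + 2*j - 3)/(j^2 + 8*j + 7)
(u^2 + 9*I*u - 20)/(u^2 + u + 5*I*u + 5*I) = (u + 4*I)/(u + 1)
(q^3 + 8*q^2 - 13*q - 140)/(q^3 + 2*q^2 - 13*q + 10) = (q^2 + 3*q - 28)/(q^2 - 3*q + 2)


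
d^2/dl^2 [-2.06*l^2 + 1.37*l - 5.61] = -4.12000000000000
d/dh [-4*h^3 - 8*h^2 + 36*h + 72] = -12*h^2 - 16*h + 36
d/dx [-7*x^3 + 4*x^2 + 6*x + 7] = -21*x^2 + 8*x + 6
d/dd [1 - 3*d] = -3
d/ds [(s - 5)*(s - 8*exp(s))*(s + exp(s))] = (s - 5)*(s - 8*exp(s))*(exp(s) + 1) - (s - 5)*(s + exp(s))*(8*exp(s) - 1) + (s - 8*exp(s))*(s + exp(s))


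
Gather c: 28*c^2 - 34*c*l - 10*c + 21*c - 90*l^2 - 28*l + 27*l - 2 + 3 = 28*c^2 + c*(11 - 34*l) - 90*l^2 - l + 1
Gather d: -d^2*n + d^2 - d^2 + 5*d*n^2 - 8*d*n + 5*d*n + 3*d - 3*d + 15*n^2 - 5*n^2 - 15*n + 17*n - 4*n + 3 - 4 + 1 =-d^2*n + d*(5*n^2 - 3*n) + 10*n^2 - 2*n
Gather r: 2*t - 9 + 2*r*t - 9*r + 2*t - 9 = r*(2*t - 9) + 4*t - 18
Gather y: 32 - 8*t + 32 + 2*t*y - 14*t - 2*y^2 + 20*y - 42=-22*t - 2*y^2 + y*(2*t + 20) + 22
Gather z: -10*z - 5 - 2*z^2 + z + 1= -2*z^2 - 9*z - 4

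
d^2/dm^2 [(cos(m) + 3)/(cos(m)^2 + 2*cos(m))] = (8*(cos(m) + 1)^2*(cos(m) + 3)*sin(m)^2 - (cos(m) + 2)^2*cos(m)^3 + (cos(m) + 2)*(6*cos(m) + 9*cos(2*m) + 2*cos(3*m) - 1)*cos(m))/((cos(m) + 2)^3*cos(m)^3)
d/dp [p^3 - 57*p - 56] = 3*p^2 - 57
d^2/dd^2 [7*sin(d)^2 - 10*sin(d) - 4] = 10*sin(d) + 14*cos(2*d)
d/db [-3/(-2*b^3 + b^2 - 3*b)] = 3*(-6*b^2 + 2*b - 3)/(b^2*(2*b^2 - b + 3)^2)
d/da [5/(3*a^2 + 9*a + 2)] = 15*(-2*a - 3)/(3*a^2 + 9*a + 2)^2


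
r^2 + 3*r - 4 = (r - 1)*(r + 4)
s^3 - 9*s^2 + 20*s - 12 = (s - 6)*(s - 2)*(s - 1)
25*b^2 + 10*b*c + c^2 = (5*b + c)^2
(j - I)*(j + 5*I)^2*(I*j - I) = I*j^4 - 9*j^3 - I*j^3 + 9*j^2 - 15*I*j^2 - 25*j + 15*I*j + 25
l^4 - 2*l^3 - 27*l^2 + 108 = (l - 6)*(l - 2)*(l + 3)^2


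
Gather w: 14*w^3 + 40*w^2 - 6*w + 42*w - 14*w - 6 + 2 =14*w^3 + 40*w^2 + 22*w - 4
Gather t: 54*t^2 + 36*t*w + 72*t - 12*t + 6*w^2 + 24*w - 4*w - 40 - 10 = 54*t^2 + t*(36*w + 60) + 6*w^2 + 20*w - 50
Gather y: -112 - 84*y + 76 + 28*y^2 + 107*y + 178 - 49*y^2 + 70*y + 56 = -21*y^2 + 93*y + 198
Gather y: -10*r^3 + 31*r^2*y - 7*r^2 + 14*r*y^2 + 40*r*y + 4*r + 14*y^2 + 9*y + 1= -10*r^3 - 7*r^2 + 4*r + y^2*(14*r + 14) + y*(31*r^2 + 40*r + 9) + 1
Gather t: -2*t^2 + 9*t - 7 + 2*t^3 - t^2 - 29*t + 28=2*t^3 - 3*t^2 - 20*t + 21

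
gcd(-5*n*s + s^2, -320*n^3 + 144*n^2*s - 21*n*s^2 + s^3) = -5*n + s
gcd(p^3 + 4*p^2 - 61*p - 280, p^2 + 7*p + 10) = p + 5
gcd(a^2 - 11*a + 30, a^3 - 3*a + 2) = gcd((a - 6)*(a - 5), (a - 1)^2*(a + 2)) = 1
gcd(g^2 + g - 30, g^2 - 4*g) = 1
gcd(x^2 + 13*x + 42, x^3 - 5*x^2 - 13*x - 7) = 1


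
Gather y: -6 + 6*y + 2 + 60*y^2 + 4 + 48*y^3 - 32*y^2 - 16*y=48*y^3 + 28*y^2 - 10*y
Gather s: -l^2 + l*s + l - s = -l^2 + l + s*(l - 1)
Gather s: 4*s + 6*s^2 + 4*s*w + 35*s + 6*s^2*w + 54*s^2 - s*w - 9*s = s^2*(6*w + 60) + s*(3*w + 30)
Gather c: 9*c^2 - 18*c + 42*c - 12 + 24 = 9*c^2 + 24*c + 12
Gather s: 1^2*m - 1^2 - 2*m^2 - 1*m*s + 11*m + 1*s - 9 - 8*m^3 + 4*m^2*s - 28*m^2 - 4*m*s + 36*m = -8*m^3 - 30*m^2 + 48*m + s*(4*m^2 - 5*m + 1) - 10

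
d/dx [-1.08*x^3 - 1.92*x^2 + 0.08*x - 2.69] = -3.24*x^2 - 3.84*x + 0.08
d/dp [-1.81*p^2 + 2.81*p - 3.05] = 2.81 - 3.62*p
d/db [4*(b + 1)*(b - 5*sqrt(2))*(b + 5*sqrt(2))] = 12*b^2 + 8*b - 200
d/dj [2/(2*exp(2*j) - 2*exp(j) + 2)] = (1 - 2*exp(j))*exp(j)/(exp(2*j) - exp(j) + 1)^2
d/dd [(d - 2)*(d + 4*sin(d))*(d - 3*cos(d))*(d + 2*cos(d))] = (2 - d)*(d + 4*sin(d))*(d - 3*cos(d))*(2*sin(d) - 1) + (d - 2)*(d + 4*sin(d))*(d + 2*cos(d))*(3*sin(d) + 1) + (d - 2)*(d - 3*cos(d))*(d + 2*cos(d))*(4*cos(d) + 1) + (d + 4*sin(d))*(d - 3*cos(d))*(d + 2*cos(d))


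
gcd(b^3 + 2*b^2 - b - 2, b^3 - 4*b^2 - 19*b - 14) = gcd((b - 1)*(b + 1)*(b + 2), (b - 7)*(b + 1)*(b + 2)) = b^2 + 3*b + 2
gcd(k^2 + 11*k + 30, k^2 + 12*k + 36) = k + 6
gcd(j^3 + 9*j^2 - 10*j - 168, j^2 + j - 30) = j + 6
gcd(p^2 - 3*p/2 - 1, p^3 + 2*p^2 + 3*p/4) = p + 1/2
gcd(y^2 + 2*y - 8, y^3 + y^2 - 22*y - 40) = y + 4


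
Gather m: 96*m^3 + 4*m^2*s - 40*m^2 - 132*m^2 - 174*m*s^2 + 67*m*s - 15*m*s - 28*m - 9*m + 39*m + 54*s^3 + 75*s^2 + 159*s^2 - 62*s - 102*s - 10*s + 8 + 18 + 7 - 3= 96*m^3 + m^2*(4*s - 172) + m*(-174*s^2 + 52*s + 2) + 54*s^3 + 234*s^2 - 174*s + 30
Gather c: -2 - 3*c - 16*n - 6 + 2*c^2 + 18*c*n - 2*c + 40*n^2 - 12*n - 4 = 2*c^2 + c*(18*n - 5) + 40*n^2 - 28*n - 12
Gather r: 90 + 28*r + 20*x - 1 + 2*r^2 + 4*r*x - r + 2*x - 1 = 2*r^2 + r*(4*x + 27) + 22*x + 88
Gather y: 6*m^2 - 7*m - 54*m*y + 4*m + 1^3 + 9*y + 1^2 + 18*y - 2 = 6*m^2 - 3*m + y*(27 - 54*m)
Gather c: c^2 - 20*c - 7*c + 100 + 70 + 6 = c^2 - 27*c + 176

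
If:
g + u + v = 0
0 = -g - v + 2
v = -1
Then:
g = 3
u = -2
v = -1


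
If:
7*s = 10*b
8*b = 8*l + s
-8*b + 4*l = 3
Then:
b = -7/11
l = -23/44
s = -10/11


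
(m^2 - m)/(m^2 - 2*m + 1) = m/(m - 1)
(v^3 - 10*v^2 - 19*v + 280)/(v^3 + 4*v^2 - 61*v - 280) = (v - 7)/(v + 7)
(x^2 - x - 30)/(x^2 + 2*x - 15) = (x - 6)/(x - 3)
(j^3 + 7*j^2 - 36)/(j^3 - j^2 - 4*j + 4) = (j^2 + 9*j + 18)/(j^2 + j - 2)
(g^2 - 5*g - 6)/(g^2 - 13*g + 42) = (g + 1)/(g - 7)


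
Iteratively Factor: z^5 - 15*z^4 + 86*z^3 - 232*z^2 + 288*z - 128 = (z - 4)*(z^4 - 11*z^3 + 42*z^2 - 64*z + 32) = (z - 4)*(z - 2)*(z^3 - 9*z^2 + 24*z - 16) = (z - 4)^2*(z - 2)*(z^2 - 5*z + 4) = (z - 4)^2*(z - 2)*(z - 1)*(z - 4)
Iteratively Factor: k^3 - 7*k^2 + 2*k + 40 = (k - 4)*(k^2 - 3*k - 10) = (k - 4)*(k + 2)*(k - 5)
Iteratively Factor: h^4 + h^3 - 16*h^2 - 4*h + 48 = (h + 4)*(h^3 - 3*h^2 - 4*h + 12) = (h + 2)*(h + 4)*(h^2 - 5*h + 6) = (h - 3)*(h + 2)*(h + 4)*(h - 2)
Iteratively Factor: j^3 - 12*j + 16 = (j - 2)*(j^2 + 2*j - 8) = (j - 2)^2*(j + 4)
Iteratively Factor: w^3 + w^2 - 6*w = (w - 2)*(w^2 + 3*w) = (w - 2)*(w + 3)*(w)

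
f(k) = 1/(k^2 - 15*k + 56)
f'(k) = (15 - 2*k)/(k^2 - 15*k + 56)^2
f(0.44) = 0.02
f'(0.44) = 0.01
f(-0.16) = 0.02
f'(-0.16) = 0.00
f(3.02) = 0.05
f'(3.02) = 0.02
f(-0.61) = 0.02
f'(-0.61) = 0.00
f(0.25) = 0.02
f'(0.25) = 0.01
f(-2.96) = 0.01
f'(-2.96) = 0.00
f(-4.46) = 0.01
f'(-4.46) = 0.00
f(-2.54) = 0.01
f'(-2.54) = 0.00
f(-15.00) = 0.00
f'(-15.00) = 0.00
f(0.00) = 0.02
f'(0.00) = 0.00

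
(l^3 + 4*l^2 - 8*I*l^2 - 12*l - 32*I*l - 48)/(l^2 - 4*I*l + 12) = (l^2 + 2*l*(2 - I) - 8*I)/(l + 2*I)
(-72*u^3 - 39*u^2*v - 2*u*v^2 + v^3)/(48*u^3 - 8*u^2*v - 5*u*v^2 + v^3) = (-24*u^2 - 5*u*v + v^2)/(16*u^2 - 8*u*v + v^2)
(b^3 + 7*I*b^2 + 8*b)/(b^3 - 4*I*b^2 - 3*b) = (b + 8*I)/(b - 3*I)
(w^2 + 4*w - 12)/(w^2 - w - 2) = (w + 6)/(w + 1)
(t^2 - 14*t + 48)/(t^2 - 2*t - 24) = (t - 8)/(t + 4)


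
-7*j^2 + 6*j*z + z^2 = (-j + z)*(7*j + z)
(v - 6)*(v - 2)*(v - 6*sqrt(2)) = v^3 - 6*sqrt(2)*v^2 - 8*v^2 + 12*v + 48*sqrt(2)*v - 72*sqrt(2)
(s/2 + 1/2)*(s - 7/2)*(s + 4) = s^3/2 + 3*s^2/4 - 27*s/4 - 7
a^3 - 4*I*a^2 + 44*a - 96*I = (a - 8*I)*(a - 2*I)*(a + 6*I)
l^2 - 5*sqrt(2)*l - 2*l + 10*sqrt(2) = (l - 2)*(l - 5*sqrt(2))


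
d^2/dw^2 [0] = 0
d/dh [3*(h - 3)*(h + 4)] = 6*h + 3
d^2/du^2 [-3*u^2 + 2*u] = -6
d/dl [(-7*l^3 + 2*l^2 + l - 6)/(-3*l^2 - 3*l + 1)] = (21*l^4 + 42*l^3 - 24*l^2 - 32*l - 17)/(9*l^4 + 18*l^3 + 3*l^2 - 6*l + 1)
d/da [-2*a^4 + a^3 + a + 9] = -8*a^3 + 3*a^2 + 1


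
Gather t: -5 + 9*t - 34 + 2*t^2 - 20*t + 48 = 2*t^2 - 11*t + 9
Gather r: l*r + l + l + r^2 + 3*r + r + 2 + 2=2*l + r^2 + r*(l + 4) + 4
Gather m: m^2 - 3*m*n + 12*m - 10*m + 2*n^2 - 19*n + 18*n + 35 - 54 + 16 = m^2 + m*(2 - 3*n) + 2*n^2 - n - 3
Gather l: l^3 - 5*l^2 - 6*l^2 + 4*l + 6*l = l^3 - 11*l^2 + 10*l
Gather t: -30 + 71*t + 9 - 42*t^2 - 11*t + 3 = -42*t^2 + 60*t - 18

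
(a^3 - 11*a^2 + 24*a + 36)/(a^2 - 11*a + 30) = (a^2 - 5*a - 6)/(a - 5)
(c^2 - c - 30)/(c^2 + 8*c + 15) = (c - 6)/(c + 3)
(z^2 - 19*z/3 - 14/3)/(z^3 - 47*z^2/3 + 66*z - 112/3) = (3*z + 2)/(3*z^2 - 26*z + 16)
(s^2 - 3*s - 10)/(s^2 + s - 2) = (s - 5)/(s - 1)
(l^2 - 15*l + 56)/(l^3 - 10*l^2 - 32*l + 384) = (l - 7)/(l^2 - 2*l - 48)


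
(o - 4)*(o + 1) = o^2 - 3*o - 4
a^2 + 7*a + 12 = (a + 3)*(a + 4)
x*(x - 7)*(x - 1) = x^3 - 8*x^2 + 7*x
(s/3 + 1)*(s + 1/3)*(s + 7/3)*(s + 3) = s^4/3 + 26*s^3/9 + 232*s^2/27 + 86*s/9 + 7/3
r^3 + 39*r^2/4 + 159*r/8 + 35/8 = (r + 1/4)*(r + 5/2)*(r + 7)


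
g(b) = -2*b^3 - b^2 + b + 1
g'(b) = -6*b^2 - 2*b + 1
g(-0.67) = 0.48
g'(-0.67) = -0.35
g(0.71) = 0.49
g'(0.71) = -3.44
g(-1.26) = 2.15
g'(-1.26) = -6.01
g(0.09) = 1.08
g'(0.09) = 0.77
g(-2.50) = 23.50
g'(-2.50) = -31.50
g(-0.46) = 0.52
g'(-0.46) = 0.65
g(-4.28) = 135.21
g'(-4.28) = -100.35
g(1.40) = -5.05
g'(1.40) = -13.56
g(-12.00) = 3301.00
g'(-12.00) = -839.00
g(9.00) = -1529.00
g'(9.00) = -503.00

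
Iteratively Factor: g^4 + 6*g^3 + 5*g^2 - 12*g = (g - 1)*(g^3 + 7*g^2 + 12*g) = (g - 1)*(g + 3)*(g^2 + 4*g) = (g - 1)*(g + 3)*(g + 4)*(g)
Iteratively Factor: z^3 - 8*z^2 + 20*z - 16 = (z - 2)*(z^2 - 6*z + 8) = (z - 2)^2*(z - 4)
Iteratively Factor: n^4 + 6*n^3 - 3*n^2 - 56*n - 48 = (n + 4)*(n^3 + 2*n^2 - 11*n - 12) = (n - 3)*(n + 4)*(n^2 + 5*n + 4) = (n - 3)*(n + 4)^2*(n + 1)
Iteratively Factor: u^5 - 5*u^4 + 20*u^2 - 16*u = (u)*(u^4 - 5*u^3 + 20*u - 16) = u*(u - 2)*(u^3 - 3*u^2 - 6*u + 8) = u*(u - 2)*(u + 2)*(u^2 - 5*u + 4) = u*(u - 4)*(u - 2)*(u + 2)*(u - 1)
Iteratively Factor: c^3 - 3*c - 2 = (c + 1)*(c^2 - c - 2) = (c - 2)*(c + 1)*(c + 1)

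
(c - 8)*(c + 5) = c^2 - 3*c - 40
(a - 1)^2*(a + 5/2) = a^3 + a^2/2 - 4*a + 5/2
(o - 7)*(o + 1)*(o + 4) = o^3 - 2*o^2 - 31*o - 28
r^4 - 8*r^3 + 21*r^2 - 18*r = r*(r - 3)^2*(r - 2)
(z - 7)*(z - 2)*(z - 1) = z^3 - 10*z^2 + 23*z - 14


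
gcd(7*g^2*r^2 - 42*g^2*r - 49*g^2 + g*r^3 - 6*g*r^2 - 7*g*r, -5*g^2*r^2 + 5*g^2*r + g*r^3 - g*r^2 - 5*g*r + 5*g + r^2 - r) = 1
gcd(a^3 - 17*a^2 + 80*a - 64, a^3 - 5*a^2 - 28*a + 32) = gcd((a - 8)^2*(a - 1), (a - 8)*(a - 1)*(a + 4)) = a^2 - 9*a + 8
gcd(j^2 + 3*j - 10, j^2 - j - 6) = 1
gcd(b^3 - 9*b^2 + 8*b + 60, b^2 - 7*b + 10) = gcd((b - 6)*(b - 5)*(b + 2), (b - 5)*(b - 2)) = b - 5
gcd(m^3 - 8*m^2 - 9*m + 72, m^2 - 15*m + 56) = m - 8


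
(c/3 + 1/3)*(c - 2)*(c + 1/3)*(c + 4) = c^4/3 + 10*c^3/9 - 5*c^2/3 - 10*c/3 - 8/9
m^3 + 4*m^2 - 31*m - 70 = (m - 5)*(m + 2)*(m + 7)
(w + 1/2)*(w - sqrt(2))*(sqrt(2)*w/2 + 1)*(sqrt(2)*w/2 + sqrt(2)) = w^4/2 + 5*w^3/4 - w^2/2 - 5*w/2 - 1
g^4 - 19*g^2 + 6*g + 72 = (g - 3)^2*(g + 2)*(g + 4)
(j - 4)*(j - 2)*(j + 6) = j^3 - 28*j + 48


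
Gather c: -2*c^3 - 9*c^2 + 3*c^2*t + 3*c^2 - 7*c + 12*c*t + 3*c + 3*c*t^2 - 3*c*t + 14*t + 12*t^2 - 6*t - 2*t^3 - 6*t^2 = -2*c^3 + c^2*(3*t - 6) + c*(3*t^2 + 9*t - 4) - 2*t^3 + 6*t^2 + 8*t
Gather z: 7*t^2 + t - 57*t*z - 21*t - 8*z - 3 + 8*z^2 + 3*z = 7*t^2 - 20*t + 8*z^2 + z*(-57*t - 5) - 3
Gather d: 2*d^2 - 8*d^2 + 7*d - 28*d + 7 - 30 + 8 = -6*d^2 - 21*d - 15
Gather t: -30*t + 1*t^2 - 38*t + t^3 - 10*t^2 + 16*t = t^3 - 9*t^2 - 52*t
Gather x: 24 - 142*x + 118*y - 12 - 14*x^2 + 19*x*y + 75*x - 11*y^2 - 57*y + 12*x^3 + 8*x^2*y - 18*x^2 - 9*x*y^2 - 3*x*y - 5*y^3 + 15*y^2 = 12*x^3 + x^2*(8*y - 32) + x*(-9*y^2 + 16*y - 67) - 5*y^3 + 4*y^2 + 61*y + 12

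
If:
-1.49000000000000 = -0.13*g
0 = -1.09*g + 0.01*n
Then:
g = 11.46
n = 1249.31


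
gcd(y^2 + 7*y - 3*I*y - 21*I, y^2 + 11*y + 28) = y + 7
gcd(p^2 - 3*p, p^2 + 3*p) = p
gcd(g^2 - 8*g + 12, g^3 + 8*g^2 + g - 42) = g - 2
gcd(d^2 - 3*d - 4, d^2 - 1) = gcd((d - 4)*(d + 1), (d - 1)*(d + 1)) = d + 1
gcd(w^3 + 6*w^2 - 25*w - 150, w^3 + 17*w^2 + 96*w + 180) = w^2 + 11*w + 30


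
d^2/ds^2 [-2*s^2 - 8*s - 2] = -4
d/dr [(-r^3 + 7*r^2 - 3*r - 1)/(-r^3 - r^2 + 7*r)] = (8*r^4 - 20*r^3 + 43*r^2 - 2*r + 7)/(r^2*(r^4 + 2*r^3 - 13*r^2 - 14*r + 49))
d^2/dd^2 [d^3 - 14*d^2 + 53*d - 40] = 6*d - 28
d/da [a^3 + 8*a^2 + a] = 3*a^2 + 16*a + 1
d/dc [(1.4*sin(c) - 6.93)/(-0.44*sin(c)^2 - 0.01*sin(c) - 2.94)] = (0.616*sin(c)^2 - 6.0984*sin(c) - 4.1853)*cos(c)/(0.1936*sin(c)^4 + 0.0088*sin(c)^3 + 2.5873*sin(c)^2 + 0.0588*sin(c) + 8.6436)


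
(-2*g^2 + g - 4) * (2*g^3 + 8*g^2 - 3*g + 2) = -4*g^5 - 14*g^4 + 6*g^3 - 39*g^2 + 14*g - 8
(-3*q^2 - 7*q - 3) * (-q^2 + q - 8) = 3*q^4 + 4*q^3 + 20*q^2 + 53*q + 24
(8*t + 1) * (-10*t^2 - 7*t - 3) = -80*t^3 - 66*t^2 - 31*t - 3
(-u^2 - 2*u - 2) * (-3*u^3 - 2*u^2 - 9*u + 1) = 3*u^5 + 8*u^4 + 19*u^3 + 21*u^2 + 16*u - 2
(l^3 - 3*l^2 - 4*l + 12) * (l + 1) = l^4 - 2*l^3 - 7*l^2 + 8*l + 12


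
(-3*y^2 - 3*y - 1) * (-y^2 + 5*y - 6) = 3*y^4 - 12*y^3 + 4*y^2 + 13*y + 6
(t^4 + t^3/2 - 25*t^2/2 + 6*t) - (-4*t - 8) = t^4 + t^3/2 - 25*t^2/2 + 10*t + 8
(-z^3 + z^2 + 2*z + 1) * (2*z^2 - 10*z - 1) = -2*z^5 + 12*z^4 - 5*z^3 - 19*z^2 - 12*z - 1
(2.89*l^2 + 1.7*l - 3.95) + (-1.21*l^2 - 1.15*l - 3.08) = 1.68*l^2 + 0.55*l - 7.03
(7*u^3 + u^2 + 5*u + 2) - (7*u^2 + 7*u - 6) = 7*u^3 - 6*u^2 - 2*u + 8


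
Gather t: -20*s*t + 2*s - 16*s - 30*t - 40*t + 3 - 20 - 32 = -14*s + t*(-20*s - 70) - 49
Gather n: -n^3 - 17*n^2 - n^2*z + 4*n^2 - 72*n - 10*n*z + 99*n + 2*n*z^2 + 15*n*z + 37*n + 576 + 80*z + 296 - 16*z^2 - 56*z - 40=-n^3 + n^2*(-z - 13) + n*(2*z^2 + 5*z + 64) - 16*z^2 + 24*z + 832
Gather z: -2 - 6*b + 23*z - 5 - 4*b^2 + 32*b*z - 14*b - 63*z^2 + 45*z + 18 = -4*b^2 - 20*b - 63*z^2 + z*(32*b + 68) + 11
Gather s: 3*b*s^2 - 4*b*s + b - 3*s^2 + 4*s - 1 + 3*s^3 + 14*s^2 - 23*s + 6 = b + 3*s^3 + s^2*(3*b + 11) + s*(-4*b - 19) + 5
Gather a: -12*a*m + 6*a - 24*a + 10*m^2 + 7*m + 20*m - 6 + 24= a*(-12*m - 18) + 10*m^2 + 27*m + 18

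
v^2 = v^2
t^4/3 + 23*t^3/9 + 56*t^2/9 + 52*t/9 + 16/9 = (t/3 + 1/3)*(t + 2/3)*(t + 2)*(t + 4)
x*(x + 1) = x^2 + x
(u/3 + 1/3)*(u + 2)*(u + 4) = u^3/3 + 7*u^2/3 + 14*u/3 + 8/3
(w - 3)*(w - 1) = w^2 - 4*w + 3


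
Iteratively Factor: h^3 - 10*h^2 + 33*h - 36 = (h - 3)*(h^2 - 7*h + 12) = (h - 3)^2*(h - 4)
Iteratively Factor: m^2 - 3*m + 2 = (m - 1)*(m - 2)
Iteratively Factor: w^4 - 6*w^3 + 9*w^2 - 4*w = (w - 1)*(w^3 - 5*w^2 + 4*w) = (w - 1)^2*(w^2 - 4*w) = (w - 4)*(w - 1)^2*(w)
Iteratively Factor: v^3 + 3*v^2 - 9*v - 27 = (v + 3)*(v^2 - 9) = (v - 3)*(v + 3)*(v + 3)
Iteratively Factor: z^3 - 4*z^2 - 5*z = (z - 5)*(z^2 + z) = z*(z - 5)*(z + 1)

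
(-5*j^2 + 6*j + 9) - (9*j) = -5*j^2 - 3*j + 9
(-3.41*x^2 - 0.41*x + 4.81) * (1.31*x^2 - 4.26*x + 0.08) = -4.4671*x^4 + 13.9895*x^3 + 7.7749*x^2 - 20.5234*x + 0.3848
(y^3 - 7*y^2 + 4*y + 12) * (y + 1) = y^4 - 6*y^3 - 3*y^2 + 16*y + 12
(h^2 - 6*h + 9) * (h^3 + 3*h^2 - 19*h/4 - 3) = h^5 - 3*h^4 - 55*h^3/4 + 105*h^2/2 - 99*h/4 - 27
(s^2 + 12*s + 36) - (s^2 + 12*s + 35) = 1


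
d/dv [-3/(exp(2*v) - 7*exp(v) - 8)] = (6*exp(v) - 21)*exp(v)/(-exp(2*v) + 7*exp(v) + 8)^2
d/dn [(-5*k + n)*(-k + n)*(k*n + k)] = k*(5*k^2 - 12*k*n - 6*k + 3*n^2 + 2*n)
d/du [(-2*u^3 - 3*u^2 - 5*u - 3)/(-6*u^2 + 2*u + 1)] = (12*u^4 - 8*u^3 - 42*u^2 - 42*u + 1)/(36*u^4 - 24*u^3 - 8*u^2 + 4*u + 1)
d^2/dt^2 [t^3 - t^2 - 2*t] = 6*t - 2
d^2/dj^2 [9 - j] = 0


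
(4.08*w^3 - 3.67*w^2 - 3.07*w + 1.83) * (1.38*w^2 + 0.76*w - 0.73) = 5.6304*w^5 - 1.9638*w^4 - 10.0042*w^3 + 2.8713*w^2 + 3.6319*w - 1.3359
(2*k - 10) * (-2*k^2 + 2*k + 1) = -4*k^3 + 24*k^2 - 18*k - 10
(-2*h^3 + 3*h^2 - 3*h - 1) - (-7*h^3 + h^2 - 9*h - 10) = 5*h^3 + 2*h^2 + 6*h + 9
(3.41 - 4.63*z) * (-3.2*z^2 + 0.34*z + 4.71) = 14.816*z^3 - 12.4862*z^2 - 20.6479*z + 16.0611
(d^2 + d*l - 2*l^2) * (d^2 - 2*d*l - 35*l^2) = d^4 - d^3*l - 39*d^2*l^2 - 31*d*l^3 + 70*l^4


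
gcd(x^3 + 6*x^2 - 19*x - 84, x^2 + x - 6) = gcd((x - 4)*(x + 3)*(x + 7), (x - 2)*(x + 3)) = x + 3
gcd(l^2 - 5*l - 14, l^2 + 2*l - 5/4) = 1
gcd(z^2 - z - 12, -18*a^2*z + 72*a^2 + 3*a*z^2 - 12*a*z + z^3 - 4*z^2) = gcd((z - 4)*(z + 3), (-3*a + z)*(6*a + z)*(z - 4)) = z - 4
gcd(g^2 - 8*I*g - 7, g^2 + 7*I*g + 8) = g - I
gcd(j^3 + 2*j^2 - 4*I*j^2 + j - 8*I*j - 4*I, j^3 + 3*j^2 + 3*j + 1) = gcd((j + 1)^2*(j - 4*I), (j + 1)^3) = j^2 + 2*j + 1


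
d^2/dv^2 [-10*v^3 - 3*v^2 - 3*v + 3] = -60*v - 6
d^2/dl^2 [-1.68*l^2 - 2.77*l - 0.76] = -3.36000000000000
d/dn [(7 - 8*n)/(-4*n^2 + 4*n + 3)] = 4*(-8*n^2 + 14*n - 13)/(16*n^4 - 32*n^3 - 8*n^2 + 24*n + 9)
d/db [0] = 0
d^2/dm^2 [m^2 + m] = 2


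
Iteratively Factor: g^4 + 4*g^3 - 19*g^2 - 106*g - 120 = (g + 4)*(g^3 - 19*g - 30) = (g - 5)*(g + 4)*(g^2 + 5*g + 6) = (g - 5)*(g + 2)*(g + 4)*(g + 3)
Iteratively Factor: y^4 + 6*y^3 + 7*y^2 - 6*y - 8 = (y - 1)*(y^3 + 7*y^2 + 14*y + 8) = (y - 1)*(y + 2)*(y^2 + 5*y + 4) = (y - 1)*(y + 2)*(y + 4)*(y + 1)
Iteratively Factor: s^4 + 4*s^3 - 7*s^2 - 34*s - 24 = (s - 3)*(s^3 + 7*s^2 + 14*s + 8) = (s - 3)*(s + 1)*(s^2 + 6*s + 8) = (s - 3)*(s + 1)*(s + 4)*(s + 2)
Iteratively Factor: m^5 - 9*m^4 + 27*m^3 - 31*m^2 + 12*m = (m - 4)*(m^4 - 5*m^3 + 7*m^2 - 3*m) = (m - 4)*(m - 3)*(m^3 - 2*m^2 + m) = (m - 4)*(m - 3)*(m - 1)*(m^2 - m) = m*(m - 4)*(m - 3)*(m - 1)*(m - 1)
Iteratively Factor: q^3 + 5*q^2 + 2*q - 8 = (q + 4)*(q^2 + q - 2) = (q + 2)*(q + 4)*(q - 1)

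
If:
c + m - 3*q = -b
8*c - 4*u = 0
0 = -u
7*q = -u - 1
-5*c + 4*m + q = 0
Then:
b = -13/28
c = 0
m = 1/28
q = -1/7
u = 0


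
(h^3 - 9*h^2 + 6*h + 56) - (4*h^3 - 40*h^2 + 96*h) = -3*h^3 + 31*h^2 - 90*h + 56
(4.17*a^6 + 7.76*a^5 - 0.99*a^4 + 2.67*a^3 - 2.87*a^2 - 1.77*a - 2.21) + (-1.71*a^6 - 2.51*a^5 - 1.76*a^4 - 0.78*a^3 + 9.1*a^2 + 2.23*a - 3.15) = 2.46*a^6 + 5.25*a^5 - 2.75*a^4 + 1.89*a^3 + 6.23*a^2 + 0.46*a - 5.36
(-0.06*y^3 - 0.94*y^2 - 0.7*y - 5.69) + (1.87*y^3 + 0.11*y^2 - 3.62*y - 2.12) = 1.81*y^3 - 0.83*y^2 - 4.32*y - 7.81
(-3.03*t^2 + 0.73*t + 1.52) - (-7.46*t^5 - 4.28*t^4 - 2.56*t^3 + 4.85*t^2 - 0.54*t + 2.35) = 7.46*t^5 + 4.28*t^4 + 2.56*t^3 - 7.88*t^2 + 1.27*t - 0.83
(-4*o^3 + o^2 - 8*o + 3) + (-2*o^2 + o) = -4*o^3 - o^2 - 7*o + 3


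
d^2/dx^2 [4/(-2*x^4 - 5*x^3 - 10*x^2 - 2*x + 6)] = 8*((12*x^2 + 15*x + 10)*(2*x^4 + 5*x^3 + 10*x^2 + 2*x - 6) - (8*x^3 + 15*x^2 + 20*x + 2)^2)/(2*x^4 + 5*x^3 + 10*x^2 + 2*x - 6)^3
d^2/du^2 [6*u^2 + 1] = 12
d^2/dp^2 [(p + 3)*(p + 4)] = 2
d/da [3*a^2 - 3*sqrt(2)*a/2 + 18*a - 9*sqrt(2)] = 6*a - 3*sqrt(2)/2 + 18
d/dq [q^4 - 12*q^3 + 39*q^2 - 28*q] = 4*q^3 - 36*q^2 + 78*q - 28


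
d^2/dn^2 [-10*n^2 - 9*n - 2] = -20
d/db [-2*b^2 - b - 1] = -4*b - 1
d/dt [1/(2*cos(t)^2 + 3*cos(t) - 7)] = (4*cos(t) + 3)*sin(t)/(3*cos(t) + cos(2*t) - 6)^2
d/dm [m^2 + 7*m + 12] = 2*m + 7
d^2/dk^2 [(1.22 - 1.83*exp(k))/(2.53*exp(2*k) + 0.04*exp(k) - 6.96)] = (-11.713647*exp(4*k) + 31.421588*exp(3*k) - 192.974232*exp(2*k) + 85.423424*exp(k) - 88.30848)*exp(k)/(16.194277*exp(6*k) + 0.768108*exp(5*k) - 133.638648*exp(4*k) - 4.226048*exp(3*k) + 367.638336*exp(2*k) + 5.812992*exp(k) - 337.153536)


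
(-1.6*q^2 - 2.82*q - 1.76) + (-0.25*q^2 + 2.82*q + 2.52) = 0.76 - 1.85*q^2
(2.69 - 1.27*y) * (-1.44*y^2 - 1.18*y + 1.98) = 1.8288*y^3 - 2.375*y^2 - 5.6888*y + 5.3262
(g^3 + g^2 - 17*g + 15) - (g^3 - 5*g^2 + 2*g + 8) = 6*g^2 - 19*g + 7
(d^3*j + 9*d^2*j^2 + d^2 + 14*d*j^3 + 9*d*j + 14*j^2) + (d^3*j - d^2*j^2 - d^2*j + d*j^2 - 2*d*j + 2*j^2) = 2*d^3*j + 8*d^2*j^2 - d^2*j + d^2 + 14*d*j^3 + d*j^2 + 7*d*j + 16*j^2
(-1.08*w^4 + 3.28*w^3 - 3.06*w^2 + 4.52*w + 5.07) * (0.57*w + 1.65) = -0.6156*w^5 + 0.0875999999999997*w^4 + 3.6678*w^3 - 2.4726*w^2 + 10.3479*w + 8.3655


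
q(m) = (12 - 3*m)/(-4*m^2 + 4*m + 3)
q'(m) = (12 - 3*m)*(8*m - 4)/(-4*m^2 + 4*m + 3)^2 - 3/(-4*m^2 + 4*m + 3)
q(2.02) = -1.13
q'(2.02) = 3.20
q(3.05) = -0.13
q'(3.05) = 0.26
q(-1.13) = -2.32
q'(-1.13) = -4.12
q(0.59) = 2.58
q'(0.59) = -0.29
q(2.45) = -0.41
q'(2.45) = 0.84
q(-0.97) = -3.21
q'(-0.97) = -7.49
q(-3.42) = -0.39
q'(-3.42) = -0.16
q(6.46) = 0.05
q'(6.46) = 0.00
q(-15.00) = -0.06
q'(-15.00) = 0.00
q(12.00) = 0.05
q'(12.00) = 0.00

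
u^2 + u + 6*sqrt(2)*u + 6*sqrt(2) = (u + 1)*(u + 6*sqrt(2))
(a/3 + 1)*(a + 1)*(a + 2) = a^3/3 + 2*a^2 + 11*a/3 + 2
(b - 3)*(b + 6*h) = b^2 + 6*b*h - 3*b - 18*h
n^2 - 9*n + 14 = (n - 7)*(n - 2)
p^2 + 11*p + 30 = (p + 5)*(p + 6)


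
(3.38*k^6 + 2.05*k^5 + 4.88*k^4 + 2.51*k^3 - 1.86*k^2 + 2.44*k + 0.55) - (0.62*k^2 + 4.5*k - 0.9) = 3.38*k^6 + 2.05*k^5 + 4.88*k^4 + 2.51*k^3 - 2.48*k^2 - 2.06*k + 1.45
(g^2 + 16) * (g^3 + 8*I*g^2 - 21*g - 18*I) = g^5 + 8*I*g^4 - 5*g^3 + 110*I*g^2 - 336*g - 288*I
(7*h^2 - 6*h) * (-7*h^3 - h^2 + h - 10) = -49*h^5 + 35*h^4 + 13*h^3 - 76*h^2 + 60*h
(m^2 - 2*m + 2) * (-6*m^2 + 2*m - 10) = -6*m^4 + 14*m^3 - 26*m^2 + 24*m - 20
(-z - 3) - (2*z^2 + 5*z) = -2*z^2 - 6*z - 3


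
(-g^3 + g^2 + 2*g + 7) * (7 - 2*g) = 2*g^4 - 9*g^3 + 3*g^2 + 49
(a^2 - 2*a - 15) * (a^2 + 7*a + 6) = a^4 + 5*a^3 - 23*a^2 - 117*a - 90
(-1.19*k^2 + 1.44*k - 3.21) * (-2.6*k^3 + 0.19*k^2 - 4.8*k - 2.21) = 3.094*k^5 - 3.9701*k^4 + 14.3316*k^3 - 4.892*k^2 + 12.2256*k + 7.0941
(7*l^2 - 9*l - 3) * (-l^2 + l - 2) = -7*l^4 + 16*l^3 - 20*l^2 + 15*l + 6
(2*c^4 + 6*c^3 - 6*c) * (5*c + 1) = 10*c^5 + 32*c^4 + 6*c^3 - 30*c^2 - 6*c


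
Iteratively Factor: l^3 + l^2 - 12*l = (l)*(l^2 + l - 12) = l*(l - 3)*(l + 4)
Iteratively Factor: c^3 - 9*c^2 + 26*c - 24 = (c - 2)*(c^2 - 7*c + 12) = (c - 4)*(c - 2)*(c - 3)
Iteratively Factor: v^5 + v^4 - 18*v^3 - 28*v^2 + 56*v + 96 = (v - 2)*(v^4 + 3*v^3 - 12*v^2 - 52*v - 48) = (v - 2)*(v + 2)*(v^3 + v^2 - 14*v - 24) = (v - 2)*(v + 2)*(v + 3)*(v^2 - 2*v - 8) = (v - 4)*(v - 2)*(v + 2)*(v + 3)*(v + 2)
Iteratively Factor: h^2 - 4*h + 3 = (h - 1)*(h - 3)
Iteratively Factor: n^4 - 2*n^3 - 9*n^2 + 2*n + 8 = (n + 1)*(n^3 - 3*n^2 - 6*n + 8) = (n - 4)*(n + 1)*(n^2 + n - 2) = (n - 4)*(n - 1)*(n + 1)*(n + 2)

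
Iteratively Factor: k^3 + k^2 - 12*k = (k - 3)*(k^2 + 4*k) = (k - 3)*(k + 4)*(k)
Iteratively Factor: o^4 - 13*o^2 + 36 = (o + 2)*(o^3 - 2*o^2 - 9*o + 18) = (o - 2)*(o + 2)*(o^2 - 9) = (o - 3)*(o - 2)*(o + 2)*(o + 3)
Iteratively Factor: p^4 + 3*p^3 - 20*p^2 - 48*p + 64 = (p + 4)*(p^3 - p^2 - 16*p + 16) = (p + 4)^2*(p^2 - 5*p + 4) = (p - 4)*(p + 4)^2*(p - 1)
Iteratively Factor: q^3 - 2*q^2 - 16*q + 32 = (q + 4)*(q^2 - 6*q + 8) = (q - 4)*(q + 4)*(q - 2)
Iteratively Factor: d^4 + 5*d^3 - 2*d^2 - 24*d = (d + 4)*(d^3 + d^2 - 6*d) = (d - 2)*(d + 4)*(d^2 + 3*d) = d*(d - 2)*(d + 4)*(d + 3)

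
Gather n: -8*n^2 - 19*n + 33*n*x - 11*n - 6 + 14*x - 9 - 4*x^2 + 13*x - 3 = -8*n^2 + n*(33*x - 30) - 4*x^2 + 27*x - 18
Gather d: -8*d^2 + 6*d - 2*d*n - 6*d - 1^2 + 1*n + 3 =-8*d^2 - 2*d*n + n + 2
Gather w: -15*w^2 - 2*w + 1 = -15*w^2 - 2*w + 1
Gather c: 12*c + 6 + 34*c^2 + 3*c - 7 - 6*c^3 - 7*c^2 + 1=-6*c^3 + 27*c^2 + 15*c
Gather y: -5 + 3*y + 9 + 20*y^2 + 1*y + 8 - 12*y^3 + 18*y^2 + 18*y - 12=-12*y^3 + 38*y^2 + 22*y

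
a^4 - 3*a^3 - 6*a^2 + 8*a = a*(a - 4)*(a - 1)*(a + 2)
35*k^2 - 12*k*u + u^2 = (-7*k + u)*(-5*k + u)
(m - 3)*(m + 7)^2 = m^3 + 11*m^2 + 7*m - 147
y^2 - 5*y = y*(y - 5)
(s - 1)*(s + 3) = s^2 + 2*s - 3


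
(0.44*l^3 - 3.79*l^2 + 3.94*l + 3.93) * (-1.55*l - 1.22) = -0.682*l^4 + 5.3377*l^3 - 1.4832*l^2 - 10.8983*l - 4.7946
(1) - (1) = 0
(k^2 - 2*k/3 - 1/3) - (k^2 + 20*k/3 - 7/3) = 2 - 22*k/3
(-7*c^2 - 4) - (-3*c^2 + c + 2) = -4*c^2 - c - 6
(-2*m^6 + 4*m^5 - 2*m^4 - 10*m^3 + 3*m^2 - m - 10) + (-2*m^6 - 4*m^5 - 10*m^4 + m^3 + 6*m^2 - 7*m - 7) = -4*m^6 - 12*m^4 - 9*m^3 + 9*m^2 - 8*m - 17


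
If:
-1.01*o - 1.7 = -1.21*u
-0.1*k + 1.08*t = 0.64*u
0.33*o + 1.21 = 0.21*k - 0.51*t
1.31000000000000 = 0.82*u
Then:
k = 10.87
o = 0.23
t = 1.95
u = 1.60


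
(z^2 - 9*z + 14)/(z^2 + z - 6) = (z - 7)/(z + 3)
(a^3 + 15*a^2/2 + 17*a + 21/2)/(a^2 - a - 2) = (2*a^2 + 13*a + 21)/(2*(a - 2))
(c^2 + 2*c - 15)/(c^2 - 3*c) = (c + 5)/c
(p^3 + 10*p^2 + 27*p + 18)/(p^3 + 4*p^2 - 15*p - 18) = (p + 3)/(p - 3)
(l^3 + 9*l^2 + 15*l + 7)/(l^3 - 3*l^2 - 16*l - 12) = (l^2 + 8*l + 7)/(l^2 - 4*l - 12)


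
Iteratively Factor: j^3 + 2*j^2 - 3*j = (j)*(j^2 + 2*j - 3) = j*(j + 3)*(j - 1)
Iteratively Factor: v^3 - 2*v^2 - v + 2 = (v - 1)*(v^2 - v - 2) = (v - 2)*(v - 1)*(v + 1)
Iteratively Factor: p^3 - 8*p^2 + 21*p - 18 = (p - 3)*(p^2 - 5*p + 6) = (p - 3)^2*(p - 2)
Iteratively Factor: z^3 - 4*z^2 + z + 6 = (z + 1)*(z^2 - 5*z + 6) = (z - 3)*(z + 1)*(z - 2)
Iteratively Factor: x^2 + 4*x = (x)*(x + 4)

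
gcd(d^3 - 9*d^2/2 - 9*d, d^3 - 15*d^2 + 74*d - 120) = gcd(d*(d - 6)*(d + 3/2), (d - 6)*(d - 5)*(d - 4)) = d - 6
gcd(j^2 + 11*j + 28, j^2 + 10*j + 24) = j + 4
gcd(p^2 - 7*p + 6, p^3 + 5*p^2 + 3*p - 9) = p - 1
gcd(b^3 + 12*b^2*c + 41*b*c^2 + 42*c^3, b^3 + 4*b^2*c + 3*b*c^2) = b + 3*c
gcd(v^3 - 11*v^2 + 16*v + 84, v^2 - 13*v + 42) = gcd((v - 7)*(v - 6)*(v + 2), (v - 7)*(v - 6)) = v^2 - 13*v + 42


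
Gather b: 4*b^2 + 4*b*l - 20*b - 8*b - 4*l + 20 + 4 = 4*b^2 + b*(4*l - 28) - 4*l + 24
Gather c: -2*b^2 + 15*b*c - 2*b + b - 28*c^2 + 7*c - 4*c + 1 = -2*b^2 - b - 28*c^2 + c*(15*b + 3) + 1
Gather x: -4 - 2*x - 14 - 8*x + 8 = -10*x - 10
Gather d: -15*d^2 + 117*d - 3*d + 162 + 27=-15*d^2 + 114*d + 189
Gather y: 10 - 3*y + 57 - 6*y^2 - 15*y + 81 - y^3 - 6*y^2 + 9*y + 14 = -y^3 - 12*y^2 - 9*y + 162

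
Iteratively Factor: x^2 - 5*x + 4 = (x - 1)*(x - 4)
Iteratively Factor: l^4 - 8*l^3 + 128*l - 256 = (l + 4)*(l^3 - 12*l^2 + 48*l - 64) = (l - 4)*(l + 4)*(l^2 - 8*l + 16) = (l - 4)^2*(l + 4)*(l - 4)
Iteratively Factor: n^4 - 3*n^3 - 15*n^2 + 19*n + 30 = (n - 2)*(n^3 - n^2 - 17*n - 15) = (n - 2)*(n + 1)*(n^2 - 2*n - 15) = (n - 5)*(n - 2)*(n + 1)*(n + 3)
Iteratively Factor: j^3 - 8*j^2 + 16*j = (j - 4)*(j^2 - 4*j) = (j - 4)^2*(j)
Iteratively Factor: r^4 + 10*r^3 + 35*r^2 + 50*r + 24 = (r + 4)*(r^3 + 6*r^2 + 11*r + 6) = (r + 3)*(r + 4)*(r^2 + 3*r + 2) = (r + 2)*(r + 3)*(r + 4)*(r + 1)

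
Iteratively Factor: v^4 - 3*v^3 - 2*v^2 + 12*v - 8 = (v + 2)*(v^3 - 5*v^2 + 8*v - 4) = (v - 2)*(v + 2)*(v^2 - 3*v + 2) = (v - 2)^2*(v + 2)*(v - 1)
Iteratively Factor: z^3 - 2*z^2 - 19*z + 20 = (z - 1)*(z^2 - z - 20) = (z - 5)*(z - 1)*(z + 4)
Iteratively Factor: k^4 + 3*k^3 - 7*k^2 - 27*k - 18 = (k - 3)*(k^3 + 6*k^2 + 11*k + 6) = (k - 3)*(k + 1)*(k^2 + 5*k + 6) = (k - 3)*(k + 1)*(k + 3)*(k + 2)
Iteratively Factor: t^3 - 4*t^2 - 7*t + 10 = (t + 2)*(t^2 - 6*t + 5) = (t - 1)*(t + 2)*(t - 5)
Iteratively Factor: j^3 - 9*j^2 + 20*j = (j - 4)*(j^2 - 5*j) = (j - 5)*(j - 4)*(j)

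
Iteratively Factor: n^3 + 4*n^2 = (n)*(n^2 + 4*n) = n^2*(n + 4)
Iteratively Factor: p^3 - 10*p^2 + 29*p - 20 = (p - 5)*(p^2 - 5*p + 4) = (p - 5)*(p - 1)*(p - 4)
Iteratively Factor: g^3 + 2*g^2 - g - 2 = (g - 1)*(g^2 + 3*g + 2) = (g - 1)*(g + 1)*(g + 2)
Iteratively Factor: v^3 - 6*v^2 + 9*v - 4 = (v - 4)*(v^2 - 2*v + 1) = (v - 4)*(v - 1)*(v - 1)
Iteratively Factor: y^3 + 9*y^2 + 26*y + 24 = (y + 2)*(y^2 + 7*y + 12) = (y + 2)*(y + 3)*(y + 4)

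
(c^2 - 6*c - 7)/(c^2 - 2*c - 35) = (c + 1)/(c + 5)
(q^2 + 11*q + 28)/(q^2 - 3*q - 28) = (q + 7)/(q - 7)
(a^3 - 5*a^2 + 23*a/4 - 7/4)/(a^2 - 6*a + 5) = (a^2 - 4*a + 7/4)/(a - 5)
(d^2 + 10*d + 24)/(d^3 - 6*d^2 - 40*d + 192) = (d + 4)/(d^2 - 12*d + 32)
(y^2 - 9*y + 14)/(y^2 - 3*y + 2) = (y - 7)/(y - 1)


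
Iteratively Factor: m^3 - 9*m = (m)*(m^2 - 9) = m*(m + 3)*(m - 3)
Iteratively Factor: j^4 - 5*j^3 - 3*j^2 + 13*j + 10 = (j - 2)*(j^3 - 3*j^2 - 9*j - 5) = (j - 2)*(j + 1)*(j^2 - 4*j - 5) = (j - 2)*(j + 1)^2*(j - 5)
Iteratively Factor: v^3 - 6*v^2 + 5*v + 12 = (v + 1)*(v^2 - 7*v + 12) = (v - 4)*(v + 1)*(v - 3)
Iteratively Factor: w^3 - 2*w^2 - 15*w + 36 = (w - 3)*(w^2 + w - 12) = (w - 3)^2*(w + 4)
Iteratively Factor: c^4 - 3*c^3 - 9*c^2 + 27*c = (c - 3)*(c^3 - 9*c) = c*(c - 3)*(c^2 - 9) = c*(c - 3)^2*(c + 3)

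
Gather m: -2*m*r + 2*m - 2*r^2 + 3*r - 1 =m*(2 - 2*r) - 2*r^2 + 3*r - 1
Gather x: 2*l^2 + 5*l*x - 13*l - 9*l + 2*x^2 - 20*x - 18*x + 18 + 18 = 2*l^2 - 22*l + 2*x^2 + x*(5*l - 38) + 36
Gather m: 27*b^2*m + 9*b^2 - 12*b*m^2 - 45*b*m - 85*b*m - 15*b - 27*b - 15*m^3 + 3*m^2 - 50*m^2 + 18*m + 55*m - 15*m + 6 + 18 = 9*b^2 - 42*b - 15*m^3 + m^2*(-12*b - 47) + m*(27*b^2 - 130*b + 58) + 24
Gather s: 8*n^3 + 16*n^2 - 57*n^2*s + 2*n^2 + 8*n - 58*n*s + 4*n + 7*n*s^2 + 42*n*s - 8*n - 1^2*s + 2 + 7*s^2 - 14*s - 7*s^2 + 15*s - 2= 8*n^3 + 18*n^2 + 7*n*s^2 + 4*n + s*(-57*n^2 - 16*n)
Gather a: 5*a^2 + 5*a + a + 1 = 5*a^2 + 6*a + 1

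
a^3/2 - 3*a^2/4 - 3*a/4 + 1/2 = (a/2 + 1/2)*(a - 2)*(a - 1/2)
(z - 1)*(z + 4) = z^2 + 3*z - 4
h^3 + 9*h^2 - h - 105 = (h - 3)*(h + 5)*(h + 7)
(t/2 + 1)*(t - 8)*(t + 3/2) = t^3/2 - 9*t^2/4 - 25*t/2 - 12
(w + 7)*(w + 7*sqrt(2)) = w^2 + 7*w + 7*sqrt(2)*w + 49*sqrt(2)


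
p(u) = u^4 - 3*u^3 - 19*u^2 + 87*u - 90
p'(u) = 4*u^3 - 9*u^2 - 38*u + 87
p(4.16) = 26.62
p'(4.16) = 61.13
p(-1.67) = -266.53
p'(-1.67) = 106.73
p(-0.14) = -102.54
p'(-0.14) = 92.13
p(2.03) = 0.20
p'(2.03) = 6.23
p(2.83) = 0.19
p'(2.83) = -1.96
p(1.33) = -11.83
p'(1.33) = 29.95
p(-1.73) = -272.88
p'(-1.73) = 105.09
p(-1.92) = -292.26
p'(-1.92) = 98.47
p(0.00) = -90.00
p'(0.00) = 87.00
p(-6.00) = 648.00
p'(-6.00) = -873.00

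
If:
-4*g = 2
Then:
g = -1/2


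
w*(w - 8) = w^2 - 8*w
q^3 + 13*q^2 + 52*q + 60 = (q + 2)*(q + 5)*(q + 6)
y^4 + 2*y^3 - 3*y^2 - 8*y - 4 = (y - 2)*(y + 1)^2*(y + 2)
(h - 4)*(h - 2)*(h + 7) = h^3 + h^2 - 34*h + 56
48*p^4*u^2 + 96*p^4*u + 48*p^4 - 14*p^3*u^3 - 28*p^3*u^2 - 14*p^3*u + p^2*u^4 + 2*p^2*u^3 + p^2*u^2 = (-8*p + u)*(-6*p + u)*(p*u + p)^2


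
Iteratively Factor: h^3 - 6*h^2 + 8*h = (h - 4)*(h^2 - 2*h) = h*(h - 4)*(h - 2)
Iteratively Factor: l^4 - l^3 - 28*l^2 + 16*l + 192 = (l - 4)*(l^3 + 3*l^2 - 16*l - 48) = (l - 4)^2*(l^2 + 7*l + 12) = (l - 4)^2*(l + 3)*(l + 4)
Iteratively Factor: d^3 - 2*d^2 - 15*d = (d)*(d^2 - 2*d - 15) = d*(d - 5)*(d + 3)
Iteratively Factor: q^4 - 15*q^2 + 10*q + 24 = (q + 1)*(q^3 - q^2 - 14*q + 24) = (q - 2)*(q + 1)*(q^2 + q - 12) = (q - 2)*(q + 1)*(q + 4)*(q - 3)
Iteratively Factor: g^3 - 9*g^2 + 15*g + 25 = (g - 5)*(g^2 - 4*g - 5) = (g - 5)^2*(g + 1)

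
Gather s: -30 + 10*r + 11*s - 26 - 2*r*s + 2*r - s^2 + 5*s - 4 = 12*r - s^2 + s*(16 - 2*r) - 60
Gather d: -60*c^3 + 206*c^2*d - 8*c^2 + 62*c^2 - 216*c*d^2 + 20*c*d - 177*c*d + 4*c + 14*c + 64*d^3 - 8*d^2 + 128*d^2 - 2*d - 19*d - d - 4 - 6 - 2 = -60*c^3 + 54*c^2 + 18*c + 64*d^3 + d^2*(120 - 216*c) + d*(206*c^2 - 157*c - 22) - 12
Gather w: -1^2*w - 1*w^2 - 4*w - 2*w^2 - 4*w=-3*w^2 - 9*w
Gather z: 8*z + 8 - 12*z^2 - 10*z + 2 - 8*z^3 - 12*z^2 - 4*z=-8*z^3 - 24*z^2 - 6*z + 10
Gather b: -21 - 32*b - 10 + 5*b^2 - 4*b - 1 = 5*b^2 - 36*b - 32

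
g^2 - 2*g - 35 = (g - 7)*(g + 5)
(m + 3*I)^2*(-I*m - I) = -I*m^3 + 6*m^2 - I*m^2 + 6*m + 9*I*m + 9*I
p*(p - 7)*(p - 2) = p^3 - 9*p^2 + 14*p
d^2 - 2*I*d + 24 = (d - 6*I)*(d + 4*I)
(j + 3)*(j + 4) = j^2 + 7*j + 12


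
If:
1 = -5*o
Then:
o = -1/5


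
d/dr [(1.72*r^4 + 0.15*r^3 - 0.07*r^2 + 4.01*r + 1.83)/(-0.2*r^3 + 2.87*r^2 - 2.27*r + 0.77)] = (-0.344*r^6 + 9.8728*r^5 - 11.2967*r^4 + 6.2206*r^3 - 9.9053*r^2 - 10.612*r + 7.2418)/(0.04*r^6 - 1.148*r^5 + 9.1449*r^4 - 13.3378*r^3 + 9.5727*r^2 - 3.4958*r + 0.5929)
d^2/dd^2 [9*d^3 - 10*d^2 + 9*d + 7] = 54*d - 20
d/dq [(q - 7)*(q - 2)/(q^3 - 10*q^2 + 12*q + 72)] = (-q^3 + 12*q^2 - 48*q + 136)/(q^5 - 14*q^4 + 40*q^3 + 144*q^2 - 432*q - 864)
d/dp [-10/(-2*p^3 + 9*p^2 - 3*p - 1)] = 30*(-2*p^2 + 6*p - 1)/(2*p^3 - 9*p^2 + 3*p + 1)^2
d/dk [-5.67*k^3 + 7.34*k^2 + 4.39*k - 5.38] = -17.01*k^2 + 14.68*k + 4.39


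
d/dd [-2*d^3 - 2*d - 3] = -6*d^2 - 2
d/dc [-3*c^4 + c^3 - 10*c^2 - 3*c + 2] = -12*c^3 + 3*c^2 - 20*c - 3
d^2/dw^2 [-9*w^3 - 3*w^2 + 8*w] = -54*w - 6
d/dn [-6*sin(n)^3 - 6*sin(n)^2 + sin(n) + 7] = (-18*sin(n)^2 - 12*sin(n) + 1)*cos(n)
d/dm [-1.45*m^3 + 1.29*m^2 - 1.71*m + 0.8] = -4.35*m^2 + 2.58*m - 1.71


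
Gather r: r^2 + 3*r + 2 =r^2 + 3*r + 2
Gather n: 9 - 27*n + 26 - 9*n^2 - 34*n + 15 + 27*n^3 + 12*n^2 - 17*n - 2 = 27*n^3 + 3*n^2 - 78*n + 48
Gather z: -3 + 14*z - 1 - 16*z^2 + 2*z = -16*z^2 + 16*z - 4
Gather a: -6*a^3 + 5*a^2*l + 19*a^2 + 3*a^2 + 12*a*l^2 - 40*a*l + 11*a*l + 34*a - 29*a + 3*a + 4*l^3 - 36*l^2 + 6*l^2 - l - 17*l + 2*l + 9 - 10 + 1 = -6*a^3 + a^2*(5*l + 22) + a*(12*l^2 - 29*l + 8) + 4*l^3 - 30*l^2 - 16*l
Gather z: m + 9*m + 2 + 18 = 10*m + 20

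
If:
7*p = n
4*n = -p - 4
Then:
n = -28/29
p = -4/29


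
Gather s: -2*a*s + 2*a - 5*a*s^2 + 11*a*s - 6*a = -5*a*s^2 + 9*a*s - 4*a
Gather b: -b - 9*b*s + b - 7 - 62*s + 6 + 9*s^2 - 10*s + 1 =-9*b*s + 9*s^2 - 72*s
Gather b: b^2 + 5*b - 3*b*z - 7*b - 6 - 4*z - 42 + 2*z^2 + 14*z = b^2 + b*(-3*z - 2) + 2*z^2 + 10*z - 48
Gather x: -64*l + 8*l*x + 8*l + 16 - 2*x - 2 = -56*l + x*(8*l - 2) + 14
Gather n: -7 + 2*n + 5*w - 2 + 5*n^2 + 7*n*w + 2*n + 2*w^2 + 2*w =5*n^2 + n*(7*w + 4) + 2*w^2 + 7*w - 9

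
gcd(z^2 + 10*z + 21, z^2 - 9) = z + 3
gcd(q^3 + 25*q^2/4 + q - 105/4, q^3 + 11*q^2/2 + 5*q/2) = q + 5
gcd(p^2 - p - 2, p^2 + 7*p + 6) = p + 1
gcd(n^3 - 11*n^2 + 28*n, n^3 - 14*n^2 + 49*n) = n^2 - 7*n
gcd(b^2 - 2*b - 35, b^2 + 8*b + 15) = b + 5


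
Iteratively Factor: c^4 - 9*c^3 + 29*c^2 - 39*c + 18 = (c - 2)*(c^3 - 7*c^2 + 15*c - 9) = (c - 2)*(c - 1)*(c^2 - 6*c + 9) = (c - 3)*(c - 2)*(c - 1)*(c - 3)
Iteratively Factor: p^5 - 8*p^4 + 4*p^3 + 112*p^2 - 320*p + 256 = (p - 4)*(p^4 - 4*p^3 - 12*p^2 + 64*p - 64) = (p - 4)*(p - 2)*(p^3 - 2*p^2 - 16*p + 32) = (p - 4)*(p - 2)*(p + 4)*(p^2 - 6*p + 8) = (p - 4)*(p - 2)^2*(p + 4)*(p - 4)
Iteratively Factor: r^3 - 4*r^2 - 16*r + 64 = (r - 4)*(r^2 - 16) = (r - 4)*(r + 4)*(r - 4)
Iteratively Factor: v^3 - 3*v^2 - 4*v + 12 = (v - 2)*(v^2 - v - 6) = (v - 3)*(v - 2)*(v + 2)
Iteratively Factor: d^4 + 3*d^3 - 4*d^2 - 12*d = (d)*(d^3 + 3*d^2 - 4*d - 12) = d*(d + 2)*(d^2 + d - 6) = d*(d - 2)*(d + 2)*(d + 3)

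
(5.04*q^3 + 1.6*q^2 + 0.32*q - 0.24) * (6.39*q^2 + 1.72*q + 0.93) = 32.2056*q^5 + 18.8928*q^4 + 9.484*q^3 + 0.5048*q^2 - 0.1152*q - 0.2232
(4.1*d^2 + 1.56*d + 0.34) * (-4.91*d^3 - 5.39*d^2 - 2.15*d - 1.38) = -20.131*d^5 - 29.7586*d^4 - 18.8928*d^3 - 10.8446*d^2 - 2.8838*d - 0.4692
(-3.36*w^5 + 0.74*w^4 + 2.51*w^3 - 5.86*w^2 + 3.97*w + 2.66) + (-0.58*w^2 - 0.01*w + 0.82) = -3.36*w^5 + 0.74*w^4 + 2.51*w^3 - 6.44*w^2 + 3.96*w + 3.48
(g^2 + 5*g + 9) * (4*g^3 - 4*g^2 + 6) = 4*g^5 + 16*g^4 + 16*g^3 - 30*g^2 + 30*g + 54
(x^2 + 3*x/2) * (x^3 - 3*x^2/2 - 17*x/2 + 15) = x^5 - 43*x^3/4 + 9*x^2/4 + 45*x/2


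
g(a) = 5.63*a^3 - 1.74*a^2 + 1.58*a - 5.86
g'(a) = 16.89*a^2 - 3.48*a + 1.58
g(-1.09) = -16.94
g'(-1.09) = 25.44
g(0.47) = -4.92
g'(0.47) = 3.68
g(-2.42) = -99.66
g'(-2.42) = 108.92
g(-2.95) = -170.20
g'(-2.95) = 158.83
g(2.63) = 88.68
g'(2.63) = 109.25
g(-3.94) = -383.44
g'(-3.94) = 277.48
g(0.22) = -5.54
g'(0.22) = 1.63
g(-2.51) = -109.82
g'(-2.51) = 116.72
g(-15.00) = -19422.31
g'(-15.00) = 3854.03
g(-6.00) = -1294.06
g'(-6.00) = 630.50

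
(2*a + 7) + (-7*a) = 7 - 5*a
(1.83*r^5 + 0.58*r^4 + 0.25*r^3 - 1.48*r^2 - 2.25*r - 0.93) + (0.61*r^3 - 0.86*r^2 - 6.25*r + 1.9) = 1.83*r^5 + 0.58*r^4 + 0.86*r^3 - 2.34*r^2 - 8.5*r + 0.97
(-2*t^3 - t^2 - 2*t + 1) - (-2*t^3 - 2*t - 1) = 2 - t^2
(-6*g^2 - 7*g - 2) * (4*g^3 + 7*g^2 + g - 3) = -24*g^5 - 70*g^4 - 63*g^3 - 3*g^2 + 19*g + 6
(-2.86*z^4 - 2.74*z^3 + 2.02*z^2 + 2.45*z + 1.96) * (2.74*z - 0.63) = -7.8364*z^5 - 5.7058*z^4 + 7.261*z^3 + 5.4404*z^2 + 3.8269*z - 1.2348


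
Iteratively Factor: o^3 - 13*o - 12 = (o + 1)*(o^2 - o - 12) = (o - 4)*(o + 1)*(o + 3)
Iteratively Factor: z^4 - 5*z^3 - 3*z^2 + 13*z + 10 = (z - 2)*(z^3 - 3*z^2 - 9*z - 5) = (z - 2)*(z + 1)*(z^2 - 4*z - 5) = (z - 5)*(z - 2)*(z + 1)*(z + 1)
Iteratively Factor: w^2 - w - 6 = (w - 3)*(w + 2)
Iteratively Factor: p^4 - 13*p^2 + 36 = (p + 2)*(p^3 - 2*p^2 - 9*p + 18) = (p - 2)*(p + 2)*(p^2 - 9) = (p - 2)*(p + 2)*(p + 3)*(p - 3)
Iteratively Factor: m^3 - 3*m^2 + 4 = (m - 2)*(m^2 - m - 2) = (m - 2)*(m + 1)*(m - 2)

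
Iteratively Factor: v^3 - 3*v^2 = (v - 3)*(v^2) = v*(v - 3)*(v)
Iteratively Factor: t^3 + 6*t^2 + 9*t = (t + 3)*(t^2 + 3*t) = t*(t + 3)*(t + 3)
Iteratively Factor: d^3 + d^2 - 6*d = (d)*(d^2 + d - 6) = d*(d - 2)*(d + 3)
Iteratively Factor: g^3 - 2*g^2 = (g - 2)*(g^2) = g*(g - 2)*(g)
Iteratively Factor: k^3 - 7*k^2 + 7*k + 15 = (k - 3)*(k^2 - 4*k - 5) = (k - 3)*(k + 1)*(k - 5)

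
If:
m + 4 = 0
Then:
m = -4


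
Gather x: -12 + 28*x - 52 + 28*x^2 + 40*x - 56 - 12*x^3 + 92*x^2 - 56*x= -12*x^3 + 120*x^2 + 12*x - 120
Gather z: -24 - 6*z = -6*z - 24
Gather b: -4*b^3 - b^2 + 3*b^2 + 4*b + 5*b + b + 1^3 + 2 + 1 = -4*b^3 + 2*b^2 + 10*b + 4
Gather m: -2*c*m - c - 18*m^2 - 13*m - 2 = -c - 18*m^2 + m*(-2*c - 13) - 2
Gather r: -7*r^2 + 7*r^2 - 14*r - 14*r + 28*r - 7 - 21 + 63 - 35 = 0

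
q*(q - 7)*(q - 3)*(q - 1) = q^4 - 11*q^3 + 31*q^2 - 21*q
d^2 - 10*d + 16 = (d - 8)*(d - 2)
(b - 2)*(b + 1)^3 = b^4 + b^3 - 3*b^2 - 5*b - 2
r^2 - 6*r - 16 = (r - 8)*(r + 2)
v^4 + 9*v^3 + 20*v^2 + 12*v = v*(v + 1)*(v + 2)*(v + 6)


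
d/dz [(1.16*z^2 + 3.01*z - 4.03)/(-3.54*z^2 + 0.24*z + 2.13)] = (10.9338*z^2 - 23.5908*z + 7.3785)/(12.5316*z^4 - 1.6992*z^3 - 15.0228*z^2 + 1.0224*z + 4.5369)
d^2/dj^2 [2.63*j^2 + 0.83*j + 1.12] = 5.26000000000000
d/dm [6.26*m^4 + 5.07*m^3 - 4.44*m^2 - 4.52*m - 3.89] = 25.04*m^3 + 15.21*m^2 - 8.88*m - 4.52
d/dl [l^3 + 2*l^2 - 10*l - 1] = 3*l^2 + 4*l - 10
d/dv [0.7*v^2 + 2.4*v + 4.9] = 1.4*v + 2.4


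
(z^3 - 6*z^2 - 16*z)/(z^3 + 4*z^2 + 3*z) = (z^2 - 6*z - 16)/(z^2 + 4*z + 3)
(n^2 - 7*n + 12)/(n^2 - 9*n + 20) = (n - 3)/(n - 5)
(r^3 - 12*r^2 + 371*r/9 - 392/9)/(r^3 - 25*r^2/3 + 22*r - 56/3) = (3*r^2 - 29*r + 56)/(3*(r^2 - 6*r + 8))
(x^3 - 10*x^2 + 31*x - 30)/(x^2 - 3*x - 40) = (-x^3 + 10*x^2 - 31*x + 30)/(-x^2 + 3*x + 40)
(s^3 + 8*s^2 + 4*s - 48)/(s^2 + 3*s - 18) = (s^2 + 2*s - 8)/(s - 3)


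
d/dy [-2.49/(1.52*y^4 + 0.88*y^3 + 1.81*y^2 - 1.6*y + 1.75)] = (15.1392*y^3 + 6.5736*y^2 + 9.0138*y - 3.984)/(1.52*y^4 + 0.88*y^3 + 1.81*y^2 - 1.6*y + 1.75)^2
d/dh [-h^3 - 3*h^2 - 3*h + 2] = -3*h^2 - 6*h - 3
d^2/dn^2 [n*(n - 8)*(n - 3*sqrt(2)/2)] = 6*n - 16 - 3*sqrt(2)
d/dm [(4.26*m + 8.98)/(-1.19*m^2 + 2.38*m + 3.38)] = (5.0694*m^2 + 21.3724*m - 6.9736)/(1.4161*m^4 - 5.6644*m^3 - 2.38*m^2 + 16.0888*m + 11.4244)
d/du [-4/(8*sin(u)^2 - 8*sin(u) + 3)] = 32*(sin(2*u) - cos(u))/(-8*sin(u) - 4*cos(2*u) + 7)^2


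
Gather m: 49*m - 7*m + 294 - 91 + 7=42*m + 210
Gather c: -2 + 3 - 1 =0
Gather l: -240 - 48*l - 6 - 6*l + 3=-54*l - 243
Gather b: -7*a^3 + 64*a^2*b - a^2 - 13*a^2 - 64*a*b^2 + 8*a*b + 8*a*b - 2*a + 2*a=-7*a^3 - 14*a^2 - 64*a*b^2 + b*(64*a^2 + 16*a)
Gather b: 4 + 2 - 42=-36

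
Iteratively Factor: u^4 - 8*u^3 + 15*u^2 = (u - 5)*(u^3 - 3*u^2) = u*(u - 5)*(u^2 - 3*u) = u*(u - 5)*(u - 3)*(u)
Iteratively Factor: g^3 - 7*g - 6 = (g + 2)*(g^2 - 2*g - 3) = (g - 3)*(g + 2)*(g + 1)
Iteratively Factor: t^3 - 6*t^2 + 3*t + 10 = (t - 5)*(t^2 - t - 2) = (t - 5)*(t + 1)*(t - 2)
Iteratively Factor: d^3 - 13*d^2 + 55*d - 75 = (d - 5)*(d^2 - 8*d + 15) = (d - 5)^2*(d - 3)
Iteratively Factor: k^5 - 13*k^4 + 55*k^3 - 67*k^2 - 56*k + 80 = (k - 4)*(k^4 - 9*k^3 + 19*k^2 + 9*k - 20) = (k - 5)*(k - 4)*(k^3 - 4*k^2 - k + 4) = (k - 5)*(k - 4)^2*(k^2 - 1) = (k - 5)*(k - 4)^2*(k + 1)*(k - 1)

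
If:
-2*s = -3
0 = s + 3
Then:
No Solution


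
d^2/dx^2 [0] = 0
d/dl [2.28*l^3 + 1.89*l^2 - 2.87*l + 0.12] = 6.84*l^2 + 3.78*l - 2.87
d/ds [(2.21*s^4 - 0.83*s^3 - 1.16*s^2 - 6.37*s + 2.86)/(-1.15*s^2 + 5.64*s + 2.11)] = (-5.083*s^5 + 38.3477*s^4 + 9.29*s^3 - 19.1218*s^2 + 1.6828*s - 29.5711)/(1.3225*s^4 - 12.972*s^3 + 26.9566*s^2 + 23.8008*s + 4.4521)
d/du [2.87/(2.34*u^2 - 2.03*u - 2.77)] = (5.8261 - 13.4316*u)/(-2.34*u^2 + 2.03*u + 2.77)^2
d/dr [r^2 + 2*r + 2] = 2*r + 2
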